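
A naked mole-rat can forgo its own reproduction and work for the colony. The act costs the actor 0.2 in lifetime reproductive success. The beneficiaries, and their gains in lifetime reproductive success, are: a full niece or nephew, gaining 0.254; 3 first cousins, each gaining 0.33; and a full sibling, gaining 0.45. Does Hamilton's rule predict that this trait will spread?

Yes

Hamilton's rule: the trait is favored when the sum of r·B over every recipient exceeds the actor's cost C.
r to a full niece or nephew = 1/4 (full aunt/uncle↔niece/nephew: two paths of length 3 through the shared grandparent pair: r = 2·(1/2)^3 = 1/4).
r to a first cousin = 1/8 (first cousins share one grandparent pair — two paths of length 4: r = 2·(1/2)^4 = 1/8).
r to a full sibling = 0.5 (full sibs share both parents — two paths of length 2: r = 2·(1/2)^2 = 1/2).
Summing one r·B term per recipient: 1·0.25·0.254 + 3·0.125·0.33 + 1·0.5·0.45 = 0.41225.
0.41225 > 0.2: the indirect benefit exceeds the cost.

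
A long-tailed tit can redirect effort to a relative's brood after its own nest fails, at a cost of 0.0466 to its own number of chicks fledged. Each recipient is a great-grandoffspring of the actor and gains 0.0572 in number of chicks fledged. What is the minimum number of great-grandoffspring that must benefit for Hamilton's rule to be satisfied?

7

r to a great-grandoffspring = 0.125 (three parent–offspring links: r = (1/2)^3 = 1/8).
Hamilton's rule: n·r·B > C  ⇒  n > C/(r·B) = 0.0466/(0.125·0.0572) = 6.517.
The smallest integer exceeding 6.517 is 7.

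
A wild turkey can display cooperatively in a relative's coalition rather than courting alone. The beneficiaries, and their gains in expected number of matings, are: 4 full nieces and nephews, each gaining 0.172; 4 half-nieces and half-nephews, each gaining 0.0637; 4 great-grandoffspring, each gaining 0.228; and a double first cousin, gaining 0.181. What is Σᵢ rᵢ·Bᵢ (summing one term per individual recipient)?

0.3631

r to a full niece or nephew = 0.25 (full aunt/uncle↔niece/nephew: two paths of length 3 through the shared grandparent pair: r = 2·(1/2)^3 = 1/4).
r to a half-niece or half-nephew = 0.125 (half-aunt/uncle↔niece/nephew: one path of length 3: r = (1/2)^3 = 1/8).
r to a great-grandoffspring = 1/8 (three parent–offspring links: r = (1/2)^3 = 1/8).
r to a double first cousin = 1/4 (double first cousins share both grandparent pairs — four paths of length 4: r = 4·(1/2)^4 = 1/4).
Summing one r·B term per recipient: 4·0.25·0.172 + 4·0.125·0.0637 + 4·0.125·0.228 + 1·0.25·0.181 = 0.3631.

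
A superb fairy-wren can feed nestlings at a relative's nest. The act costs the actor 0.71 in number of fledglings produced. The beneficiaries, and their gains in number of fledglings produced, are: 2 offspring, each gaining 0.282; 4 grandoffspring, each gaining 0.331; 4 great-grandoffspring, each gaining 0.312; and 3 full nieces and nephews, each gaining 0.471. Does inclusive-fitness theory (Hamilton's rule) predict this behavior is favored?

Yes

Hamilton's rule: the trait is favored when the sum of r·B over every recipient exceeds the actor's cost C.
r to an offspring = 1/2 (one parent–offspring link: r = (1/2)^1 = 1/2).
r to a grandoffspring = 0.25 (two parent–offspring links: r = (1/2)^2 = 1/4).
r to a great-grandoffspring = 0.125 (three parent–offspring links: r = (1/2)^3 = 1/8).
r to a full niece or nephew = 1/4 (full aunt/uncle↔niece/nephew: two paths of length 3 through the shared grandparent pair: r = 2·(1/2)^3 = 1/4).
Summing one r·B term per recipient: 2·0.5·0.282 + 4·0.25·0.331 + 4·0.125·0.312 + 3·0.25·0.471 = 1.12225.
1.12225 > 0.71: the indirect benefit exceeds the cost.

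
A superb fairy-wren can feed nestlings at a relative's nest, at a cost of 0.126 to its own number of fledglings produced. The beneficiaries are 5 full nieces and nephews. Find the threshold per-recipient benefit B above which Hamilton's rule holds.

0.1008

r to a full niece or nephew = 1/4 (full aunt/uncle↔niece/nephew: two paths of length 3 through the shared grandparent pair: r = 2·(1/2)^3 = 1/4).
Hamilton's rule with n recipients of equal r: n·r·B > C, so B > C/(n·r) = 0.126/(5·0.25) = 0.1008.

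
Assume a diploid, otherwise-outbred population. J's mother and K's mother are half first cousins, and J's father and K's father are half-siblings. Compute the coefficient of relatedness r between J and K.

0.078125

Relatedness sums over independent paths through distinct common ancestors.
J and K are related in two ways: half second cousins through their mothers (r = 1/64) and half first cousins through their fathers (r = 1/16).
r = 1/64 + 1/16 = 0.078125.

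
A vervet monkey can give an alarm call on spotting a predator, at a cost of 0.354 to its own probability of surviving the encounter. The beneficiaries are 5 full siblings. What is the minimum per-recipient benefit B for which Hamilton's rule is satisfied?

0.1416

r to a full sibling = 1/2 (full sibs share both parents — two paths of length 2: r = 2·(1/2)^2 = 1/2).
Hamilton's rule with n recipients of equal r: n·r·B > C, so B > C/(n·r) = 0.354/(5·0.5) = 0.1416.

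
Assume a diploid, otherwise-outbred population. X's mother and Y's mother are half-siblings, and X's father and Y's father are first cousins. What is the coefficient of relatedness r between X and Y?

0.09375

With two independent routes of shared ancestry, r is the sum of the two contributions.
X and Y are related in two ways: half first cousins through their mothers (r = 1/16) and second cousins through their fathers (r = 1/32).
r = 1/16 + 1/32 = 0.09375.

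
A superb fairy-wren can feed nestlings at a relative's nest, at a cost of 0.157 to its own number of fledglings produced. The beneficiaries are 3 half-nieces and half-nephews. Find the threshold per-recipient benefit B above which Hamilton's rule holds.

r to a half-niece or half-nephew = 0.125 (half-aunt/uncle↔niece/nephew: one path of length 3: r = (1/2)^3 = 1/8).
Hamilton's rule with n recipients of equal r: n·r·B > C, so B > C/(n·r) = 0.157/(3·0.125) = 0.4187.

0.4187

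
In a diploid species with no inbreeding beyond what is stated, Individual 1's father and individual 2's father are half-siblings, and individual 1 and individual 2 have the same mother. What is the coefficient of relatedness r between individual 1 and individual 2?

Wright's path rule: contributions from independent ancestry routes add.
Individual 1 and individual 2 are related in two ways: half first cousins through their fathers (r = 1/16) and half-sibs through their shared mother (r = 1/4).
r = 1/16 + 1/4 = 0.3125.

0.3125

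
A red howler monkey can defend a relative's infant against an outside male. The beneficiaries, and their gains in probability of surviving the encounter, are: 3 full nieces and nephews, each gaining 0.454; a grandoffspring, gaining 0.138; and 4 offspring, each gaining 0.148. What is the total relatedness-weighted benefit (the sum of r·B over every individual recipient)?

0.671

r to a full niece or nephew = 1/4 (full aunt/uncle↔niece/nephew: two paths of length 3 through the shared grandparent pair: r = 2·(1/2)^3 = 1/4).
r to a grandoffspring = 1/4 (two parent–offspring links: r = (1/2)^2 = 1/4).
r to an offspring = 0.5 (one parent–offspring link: r = (1/2)^1 = 1/2).
Summing one r·B term per recipient: 3·0.25·0.454 + 1·0.25·0.138 + 4·0.5·0.148 = 0.671.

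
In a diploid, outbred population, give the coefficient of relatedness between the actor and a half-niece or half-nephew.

Each parent–offspring link contributes a factor of 1/2, and independent paths through distinct common ancestors add.
Half-aunt/uncle↔niece/nephew: one path of length 3: r = (1/2)^3 = 1/8.

0.125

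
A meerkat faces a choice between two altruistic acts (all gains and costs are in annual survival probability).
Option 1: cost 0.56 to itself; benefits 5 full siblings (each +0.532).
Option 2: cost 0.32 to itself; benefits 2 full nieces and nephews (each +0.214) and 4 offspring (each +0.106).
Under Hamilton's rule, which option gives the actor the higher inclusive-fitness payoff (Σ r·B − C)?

Option 1: r to a full sibling = 0.5.
Option 1: Σ r·B − C = (5·0.5·0.532) − 0.56 = 0.77.
Option 2: r to a full niece or nephew = 0.25.
Option 2: r to an offspring = 0.5.
Option 2: Σ r·B − C = (2·0.25·0.214 + 4·0.5·0.106) − 0.32 = -0.001.
Option 1 has the higher net inclusive-fitness payoff.

Option 1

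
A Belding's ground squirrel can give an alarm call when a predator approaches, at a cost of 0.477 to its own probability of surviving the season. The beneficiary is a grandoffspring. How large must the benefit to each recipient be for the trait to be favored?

1.908

r to a grandoffspring = 0.25 (two parent–offspring links: r = (1/2)^2 = 1/4).
Hamilton's rule with n recipients of equal r: n·r·B > C, so B > C/(n·r) = 0.477/(1·0.25) = 1.908.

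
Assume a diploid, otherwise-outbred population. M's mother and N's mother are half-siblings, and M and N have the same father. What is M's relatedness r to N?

0.3125

Relatedness sums over independent paths through distinct common ancestors.
M and N are related in two ways: half first cousins through their mothers (r = 1/16) and half-sibs through their shared father (r = 1/4).
r = 1/16 + 1/4 = 5/16 = 0.3125.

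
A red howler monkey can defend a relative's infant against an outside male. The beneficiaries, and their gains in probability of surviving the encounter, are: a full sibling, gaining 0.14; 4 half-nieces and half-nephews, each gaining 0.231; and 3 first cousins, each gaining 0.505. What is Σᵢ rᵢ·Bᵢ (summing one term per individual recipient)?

r to a full sibling = 0.5 (full sibs share both parents — two paths of length 2: r = 2·(1/2)^2 = 1/2).
r to a half-niece or half-nephew = 1/8 (half-aunt/uncle↔niece/nephew: one path of length 3: r = (1/2)^3 = 1/8).
r to a first cousin = 0.125 (first cousins share one grandparent pair — two paths of length 4: r = 2·(1/2)^4 = 1/8).
Summing one r·B term per recipient: 1·0.5·0.14 + 4·0.125·0.231 + 3·0.125·0.505 = 0.374875.

0.374875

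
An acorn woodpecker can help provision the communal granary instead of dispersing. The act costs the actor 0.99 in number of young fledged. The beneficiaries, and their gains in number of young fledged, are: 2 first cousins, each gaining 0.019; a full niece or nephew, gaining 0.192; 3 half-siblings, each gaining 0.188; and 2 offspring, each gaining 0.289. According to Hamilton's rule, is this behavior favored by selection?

Hamilton's rule: the trait is favored when the sum of r·B over every recipient exceeds the actor's cost C.
r to a first cousin = 1/8 (first cousins share one grandparent pair — two paths of length 4: r = 2·(1/2)^4 = 1/8).
r to a full niece or nephew = 1/4 (full aunt/uncle↔niece/nephew: two paths of length 3 through the shared grandparent pair: r = 2·(1/2)^3 = 1/4).
r to a half-sibling = 0.25 (half-sibs share one parent — one path of length 2: r = (1/2)^2 = 1/4).
r to an offspring = 1/2 (one parent–offspring link: r = (1/2)^1 = 1/2).
Summing one r·B term per recipient: 2·0.125·0.019 + 1·0.25·0.192 + 3·0.25·0.188 + 2·0.5·0.289 = 0.48275.
0.48275 < 0.99: the indirect benefit is less than the cost.

No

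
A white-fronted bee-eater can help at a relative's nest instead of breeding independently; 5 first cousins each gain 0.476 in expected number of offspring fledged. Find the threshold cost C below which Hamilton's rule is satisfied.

0.2975

r to a first cousin = 0.125 (first cousins share one grandparent pair — two paths of length 4: r = 2·(1/2)^4 = 1/8).
Hamilton's rule: n·r·B > C, so the trait is favored while C < n·r·B = 5·0.125·0.476 = 0.2975.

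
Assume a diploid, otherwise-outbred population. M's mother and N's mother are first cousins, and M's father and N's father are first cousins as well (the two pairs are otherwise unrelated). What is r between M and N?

Wright's path rule: contributions from independent ancestry routes add.
M and N are related in two ways: second cousins through their mothers (r = 1/32) and second cousins through their fathers (r = 1/32).
r = 1/32 + 1/32 = 0.0625.

0.0625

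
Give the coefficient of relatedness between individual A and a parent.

0.5

One parent–offspring link: r = (1/2)^1 = 1/2.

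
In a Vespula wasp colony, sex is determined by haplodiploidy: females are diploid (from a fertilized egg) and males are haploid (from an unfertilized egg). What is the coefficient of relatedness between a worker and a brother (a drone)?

0.25

Her haploid brother carries none of their father's genes and a random half of their mother's genome; that half matches the maternal half of her own genome with probability 1/2: r = 1/2 · 1/2 = 1/4.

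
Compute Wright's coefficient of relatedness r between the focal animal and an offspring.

0.5

Each parent–offspring link contributes a factor of 1/2, and independent paths through distinct common ancestors add.
One parent–offspring link: r = (1/2)^1 = 1/2.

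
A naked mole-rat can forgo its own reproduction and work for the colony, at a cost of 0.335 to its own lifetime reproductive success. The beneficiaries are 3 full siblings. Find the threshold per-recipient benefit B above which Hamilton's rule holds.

r to a full sibling = 1/2 (full sibs share both parents — two paths of length 2: r = 2·(1/2)^2 = 1/2).
Hamilton's rule with n recipients of equal r: n·r·B > C, so B > C/(n·r) = 0.335/(3·0.5) = 0.2233.

0.2233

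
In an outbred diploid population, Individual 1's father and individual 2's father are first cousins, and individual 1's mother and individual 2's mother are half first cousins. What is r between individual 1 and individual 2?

Independent pedigree routes through distinct common ancestors add.
Individual 1 and individual 2 are related in two ways: second cousins through their fathers (r = 1/32) and half second cousins through their mothers (r = 1/64).
r = 1/32 + 1/64 = 3/64 = 0.046875.

0.046875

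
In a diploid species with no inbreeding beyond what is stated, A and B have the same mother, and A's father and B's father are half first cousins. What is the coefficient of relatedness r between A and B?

Wright's path rule: contributions from independent ancestry routes add.
A and B are related in two ways: half-sibs through their shared mother (r = 1/4) and half second cousins through their fathers (r = 1/64).
r = 1/4 + 1/64 = 17/64 = 0.265625.

0.265625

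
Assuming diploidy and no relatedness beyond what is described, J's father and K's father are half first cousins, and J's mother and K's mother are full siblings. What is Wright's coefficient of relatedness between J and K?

With two independent routes of shared ancestry, r is the sum of the two contributions.
J and K are related in two ways: half second cousins through their fathers (r = 1/64) and first cousins through their mothers (r = 1/8).
r = 1/64 + 1/8 = 9/64 = 0.140625.

0.140625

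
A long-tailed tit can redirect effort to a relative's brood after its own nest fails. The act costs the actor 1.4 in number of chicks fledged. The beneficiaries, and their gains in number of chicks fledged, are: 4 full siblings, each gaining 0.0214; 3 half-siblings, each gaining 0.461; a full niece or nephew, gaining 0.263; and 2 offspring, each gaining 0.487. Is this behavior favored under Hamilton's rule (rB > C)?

Hamilton's rule: the trait is favored when the sum of r·B over every recipient exceeds the actor's cost C.
r to a full sibling = 0.5 (full sibs share both parents — two paths of length 2: r = 2·(1/2)^2 = 1/2).
r to a half-sibling = 1/4 (half-sibs share one parent — one path of length 2: r = (1/2)^2 = 1/4).
r to a full niece or nephew = 1/4 (full aunt/uncle↔niece/nephew: two paths of length 3 through the shared grandparent pair: r = 2·(1/2)^3 = 1/4).
r to an offspring = 0.5 (one parent–offspring link: r = (1/2)^1 = 1/2).
Summing one r·B term per recipient: 4·0.5·0.0214 + 3·0.25·0.461 + 1·0.25·0.263 + 2·0.5·0.487 = 0.9413.
0.9413 < 1.4: the indirect benefit is less than the cost.

No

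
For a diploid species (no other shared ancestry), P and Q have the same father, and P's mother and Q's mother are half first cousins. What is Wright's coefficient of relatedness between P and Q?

Relatedness sums over independent paths through distinct common ancestors.
P and Q are related in two ways: half-sibs through their shared father (r = 1/4) and half second cousins through their mothers (r = 1/64).
r = 1/4 + 1/64 = 0.265625.

0.265625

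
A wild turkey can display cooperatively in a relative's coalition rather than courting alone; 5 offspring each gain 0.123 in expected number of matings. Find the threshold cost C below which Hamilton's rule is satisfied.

0.3075

r to an offspring = 1/2 (one parent–offspring link: r = (1/2)^1 = 1/2).
Hamilton's rule: n·r·B > C, so the trait is favored while C < n·r·B = 5·0.5·0.123 = 0.3075.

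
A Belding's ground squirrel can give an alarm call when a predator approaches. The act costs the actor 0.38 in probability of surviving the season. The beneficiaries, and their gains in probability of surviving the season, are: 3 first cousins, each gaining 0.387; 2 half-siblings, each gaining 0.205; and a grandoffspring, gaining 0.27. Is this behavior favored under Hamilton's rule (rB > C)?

No

Hamilton's rule: the trait is favored when the sum of r·B over every recipient exceeds the actor's cost C.
r to a first cousin = 0.125 (first cousins share one grandparent pair — two paths of length 4: r = 2·(1/2)^4 = 1/8).
r to a half-sibling = 1/4 (half-sibs share one parent — one path of length 2: r = (1/2)^2 = 1/4).
r to a grandoffspring = 1/4 (two parent–offspring links: r = (1/2)^2 = 1/4).
Summing one r·B term per recipient: 3·0.125·0.387 + 2·0.25·0.205 + 1·0.25·0.27 = 0.315125.
0.315125 < 0.38: the indirect benefit is less than the cost.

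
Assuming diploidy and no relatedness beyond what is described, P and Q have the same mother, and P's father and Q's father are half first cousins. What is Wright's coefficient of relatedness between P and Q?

0.265625

Independent pedigree routes through distinct common ancestors add.
P and Q are related in two ways: half-sibs through their shared mother (r = 1/4) and half second cousins through their fathers (r = 1/64).
r = 1/4 + 1/64 = 17/64 = 0.265625.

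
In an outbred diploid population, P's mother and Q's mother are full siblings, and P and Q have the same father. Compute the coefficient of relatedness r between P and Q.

Relatedness sums over independent paths through distinct common ancestors.
P and Q are related in two ways: first cousins through their mothers (r = 1/8) and half-sibs through their shared father (r = 1/4).
r = 1/8 + 1/4 = 3/8 = 0.375.

0.375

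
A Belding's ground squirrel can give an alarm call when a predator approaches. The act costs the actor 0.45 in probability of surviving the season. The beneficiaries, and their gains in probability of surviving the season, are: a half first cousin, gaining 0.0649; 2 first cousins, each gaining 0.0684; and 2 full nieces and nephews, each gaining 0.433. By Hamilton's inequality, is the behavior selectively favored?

No

Hamilton's rule: the trait is favored when the sum of r·B over every recipient exceeds the actor's cost C.
r to a half first cousin = 0.0625 (half first cousins share one grandparent — one path of length 4: r = (1/2)^4 = 1/16).
r to a first cousin = 1/8 (first cousins share one grandparent pair — two paths of length 4: r = 2·(1/2)^4 = 1/8).
r to a full niece or nephew = 0.25 (full aunt/uncle↔niece/nephew: two paths of length 3 through the shared grandparent pair: r = 2·(1/2)^3 = 1/4).
Summing one r·B term per recipient: 1·0.0625·0.0649 + 2·0.125·0.0684 + 2·0.25·0.433 = 0.23765625.
0.23765625 < 0.45: the indirect benefit is less than the cost.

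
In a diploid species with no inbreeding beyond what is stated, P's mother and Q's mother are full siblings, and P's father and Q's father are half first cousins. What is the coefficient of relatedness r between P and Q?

Wright's path rule: contributions from independent ancestry routes add.
P and Q are related in two ways: first cousins through their mothers (r = 1/8) and half second cousins through their fathers (r = 1/64).
r = 1/8 + 1/64 = 0.140625.

0.140625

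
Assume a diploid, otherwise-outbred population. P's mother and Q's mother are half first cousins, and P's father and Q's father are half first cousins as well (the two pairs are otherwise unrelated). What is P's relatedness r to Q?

0.03125

Independent pedigree routes through distinct common ancestors add.
P and Q are related in two ways: half second cousins through their mothers (r = 1/64) and half second cousins through their fathers (r = 1/64).
r = 1/64 + 1/64 = 1/32 = 0.03125.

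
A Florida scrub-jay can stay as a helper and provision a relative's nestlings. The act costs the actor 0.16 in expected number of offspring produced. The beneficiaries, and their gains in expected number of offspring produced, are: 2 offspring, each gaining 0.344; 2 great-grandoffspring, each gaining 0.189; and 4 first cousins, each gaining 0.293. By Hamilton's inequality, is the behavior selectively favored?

Hamilton's rule: the trait is favored when the sum of r·B over every recipient exceeds the actor's cost C.
r to an offspring = 0.5 (one parent–offspring link: r = (1/2)^1 = 1/2).
r to a great-grandoffspring = 1/8 (three parent–offspring links: r = (1/2)^3 = 1/8).
r to a first cousin = 0.125 (first cousins share one grandparent pair — two paths of length 4: r = 2·(1/2)^4 = 1/8).
Summing one r·B term per recipient: 2·0.5·0.344 + 2·0.125·0.189 + 4·0.125·0.293 = 0.53775.
0.53775 > 0.16: the indirect benefit exceeds the cost.

Yes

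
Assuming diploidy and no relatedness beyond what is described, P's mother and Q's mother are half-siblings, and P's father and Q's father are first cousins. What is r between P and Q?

0.09375

Wright's path rule: contributions from independent ancestry routes add.
P and Q are related in two ways: half first cousins through their mothers (r = 1/16) and second cousins through their fathers (r = 1/32).
r = 1/16 + 1/32 = 3/32 = 0.09375.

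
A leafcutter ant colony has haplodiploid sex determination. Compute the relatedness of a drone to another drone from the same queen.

0.5

Haploid brothers each carry a random half of the queen's diploid genome, so on average they share half: r = 1/2.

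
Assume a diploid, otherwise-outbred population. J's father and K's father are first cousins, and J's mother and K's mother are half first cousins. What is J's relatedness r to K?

0.046875

Relatedness sums over independent paths through distinct common ancestors.
J and K are related in two ways: second cousins through their fathers (r = 1/32) and half second cousins through their mothers (r = 1/64).
r = 1/32 + 1/64 = 0.046875.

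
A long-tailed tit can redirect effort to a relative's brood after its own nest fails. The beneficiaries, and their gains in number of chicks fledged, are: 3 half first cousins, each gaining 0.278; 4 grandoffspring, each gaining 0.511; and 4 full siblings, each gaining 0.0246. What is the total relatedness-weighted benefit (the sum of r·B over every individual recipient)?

r to a half first cousin = 1/16 (half first cousins share one grandparent — one path of length 4: r = (1/2)^4 = 1/16).
r to a grandoffspring = 1/4 (two parent–offspring links: r = (1/2)^2 = 1/4).
r to a full sibling = 0.5 (full sibs share both parents — two paths of length 2: r = 2·(1/2)^2 = 1/2).
Summing one r·B term per recipient: 3·0.0625·0.278 + 4·0.25·0.511 + 4·0.5·0.0246 = 0.612325.

0.612325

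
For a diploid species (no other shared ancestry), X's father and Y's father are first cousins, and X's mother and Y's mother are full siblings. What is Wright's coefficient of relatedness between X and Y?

With two independent routes of shared ancestry, r is the sum of the two contributions.
X and Y are related in two ways: second cousins through their fathers (r = 1/32) and first cousins through their mothers (r = 1/8).
r = 1/32 + 1/8 = 5/32 = 0.15625.

0.15625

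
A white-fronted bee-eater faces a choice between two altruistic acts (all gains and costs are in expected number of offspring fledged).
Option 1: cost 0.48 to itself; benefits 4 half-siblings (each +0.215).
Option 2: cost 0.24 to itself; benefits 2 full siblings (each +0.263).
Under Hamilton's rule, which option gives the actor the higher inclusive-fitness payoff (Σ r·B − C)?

Option 2

Option 1: r to a half-sibling = 0.25.
Option 1: Σ r·B − C = (4·0.25·0.215) − 0.48 = -0.265.
Option 2: r to a full sibling = 0.5.
Option 2: Σ r·B − C = (2·0.5·0.263) − 0.24 = 0.023.
Option 2 has the higher net inclusive-fitness payoff.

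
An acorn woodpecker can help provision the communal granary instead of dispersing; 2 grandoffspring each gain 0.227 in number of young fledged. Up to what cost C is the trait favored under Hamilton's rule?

0.1135

r to a grandoffspring = 0.25 (two parent–offspring links: r = (1/2)^2 = 1/4).
Hamilton's rule: n·r·B > C, so the trait is favored while C < n·r·B = 2·0.25·0.227 = 0.1135.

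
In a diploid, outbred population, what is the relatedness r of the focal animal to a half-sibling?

Half-sibs share one parent — one path of length 2: r = (1/2)^2 = 1/4.

0.25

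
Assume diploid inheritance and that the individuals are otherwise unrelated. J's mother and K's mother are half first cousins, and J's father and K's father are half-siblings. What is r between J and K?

0.078125

With two independent routes of shared ancestry, r is the sum of the two contributions.
J and K are related in two ways: half second cousins through their mothers (r = 1/64) and half first cousins through their fathers (r = 1/16).
r = 1/64 + 1/16 = 0.078125.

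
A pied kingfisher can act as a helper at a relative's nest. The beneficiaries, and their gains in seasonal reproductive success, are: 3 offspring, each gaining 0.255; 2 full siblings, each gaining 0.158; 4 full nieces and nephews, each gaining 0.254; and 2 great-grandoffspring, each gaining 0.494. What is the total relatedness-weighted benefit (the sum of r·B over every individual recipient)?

r to an offspring = 0.5 (one parent–offspring link: r = (1/2)^1 = 1/2).
r to a full sibling = 1/2 (full sibs share both parents — two paths of length 2: r = 2·(1/2)^2 = 1/2).
r to a full niece or nephew = 1/4 (full aunt/uncle↔niece/nephew: two paths of length 3 through the shared grandparent pair: r = 2·(1/2)^3 = 1/4).
r to a great-grandoffspring = 0.125 (three parent–offspring links: r = (1/2)^3 = 1/8).
Summing one r·B term per recipient: 3·0.5·0.255 + 2·0.5·0.158 + 4·0.25·0.254 + 2·0.125·0.494 = 0.918.

0.918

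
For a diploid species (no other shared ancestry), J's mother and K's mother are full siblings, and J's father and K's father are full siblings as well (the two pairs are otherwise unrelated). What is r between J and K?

0.25

With two independent routes of shared ancestry, r is the sum of the two contributions.
J and K are related in two ways: first cousins through their mothers (r = 1/8) and first cousins through their fathers (r = 1/8) — i.e. double first cousins.
r = 1/8 + 1/8 = 1/4 = 0.25.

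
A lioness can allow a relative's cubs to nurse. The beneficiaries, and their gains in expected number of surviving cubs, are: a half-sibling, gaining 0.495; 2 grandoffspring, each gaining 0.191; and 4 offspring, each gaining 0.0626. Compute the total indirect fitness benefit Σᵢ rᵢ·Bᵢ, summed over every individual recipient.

r to a half-sibling = 1/4 (half-sibs share one parent — one path of length 2: r = (1/2)^2 = 1/4).
r to a grandoffspring = 0.25 (two parent–offspring links: r = (1/2)^2 = 1/4).
r to an offspring = 0.5 (one parent–offspring link: r = (1/2)^1 = 1/2).
Summing one r·B term per recipient: 1·0.25·0.495 + 2·0.25·0.191 + 4·0.5·0.0626 = 0.34445.

0.34445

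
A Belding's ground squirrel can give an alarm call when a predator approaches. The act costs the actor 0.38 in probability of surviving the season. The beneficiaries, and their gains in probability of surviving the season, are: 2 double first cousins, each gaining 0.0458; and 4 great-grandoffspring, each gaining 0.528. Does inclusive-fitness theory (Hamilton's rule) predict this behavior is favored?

Hamilton's rule: the trait is favored when the sum of r·B over every recipient exceeds the actor's cost C.
r to a double first cousin = 0.25 (double first cousins share both grandparent pairs — four paths of length 4: r = 4·(1/2)^4 = 1/4).
r to a great-grandoffspring = 1/8 (three parent–offspring links: r = (1/2)^3 = 1/8).
Summing one r·B term per recipient: 2·0.25·0.0458 + 4·0.125·0.528 = 0.2869.
0.2869 < 0.38: the indirect benefit is less than the cost.

No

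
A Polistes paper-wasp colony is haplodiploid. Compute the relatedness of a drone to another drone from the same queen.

Haploid brothers each carry a random half of the queen's diploid genome, so on average they share half: r = 1/2.

0.5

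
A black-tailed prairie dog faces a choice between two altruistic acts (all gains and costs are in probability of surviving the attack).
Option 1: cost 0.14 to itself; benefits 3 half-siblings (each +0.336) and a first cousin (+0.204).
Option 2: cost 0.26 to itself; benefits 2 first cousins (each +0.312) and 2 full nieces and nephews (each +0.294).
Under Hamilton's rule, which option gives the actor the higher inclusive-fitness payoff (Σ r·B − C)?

Option 1: r to a half-sibling = 0.25.
Option 1: r to a first cousin = 0.125.
Option 1: Σ r·B − C = (3·0.25·0.336 + 1·0.125·0.204) − 0.14 = 0.1375.
Option 2: r to a first cousin = 0.125.
Option 2: r to a full niece or nephew = 0.25.
Option 2: Σ r·B − C = (2·0.125·0.312 + 2·0.25·0.294) − 0.26 = -0.035.
Option 1 has the higher net inclusive-fitness payoff.

Option 1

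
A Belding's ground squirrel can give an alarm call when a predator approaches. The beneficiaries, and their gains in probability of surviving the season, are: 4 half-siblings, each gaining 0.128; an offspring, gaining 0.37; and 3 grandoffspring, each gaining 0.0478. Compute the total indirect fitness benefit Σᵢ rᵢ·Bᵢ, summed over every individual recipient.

0.34885

r to a half-sibling = 1/4 (half-sibs share one parent — one path of length 2: r = (1/2)^2 = 1/4).
r to an offspring = 1/2 (one parent–offspring link: r = (1/2)^1 = 1/2).
r to a grandoffspring = 0.25 (two parent–offspring links: r = (1/2)^2 = 1/4).
Summing one r·B term per recipient: 4·0.25·0.128 + 1·0.5·0.37 + 3·0.25·0.0478 = 0.34885.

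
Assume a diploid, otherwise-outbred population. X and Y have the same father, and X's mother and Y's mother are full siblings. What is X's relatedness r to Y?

0.375

Independent pedigree routes through distinct common ancestors add.
X and Y are related in two ways: half-sibs through their shared father (r = 1/4) and first cousins through their mothers (r = 1/8).
r = 1/4 + 1/8 = 3/8 = 0.375.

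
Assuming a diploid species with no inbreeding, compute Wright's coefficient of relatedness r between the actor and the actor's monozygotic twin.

Each parent–offspring link contributes a factor of 1/2, and independent paths through distinct common ancestors add.
Monozygotic twins share every allele identical by descent: r = 1.

1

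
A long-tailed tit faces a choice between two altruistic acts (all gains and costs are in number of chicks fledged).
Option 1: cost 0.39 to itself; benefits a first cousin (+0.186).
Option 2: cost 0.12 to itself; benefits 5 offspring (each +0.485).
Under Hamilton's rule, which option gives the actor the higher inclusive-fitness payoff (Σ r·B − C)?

Option 2

Option 1: r to a first cousin = 0.125.
Option 1: Σ r·B − C = (1·0.125·0.186) − 0.39 = -0.36675.
Option 2: r to an offspring = 0.5.
Option 2: Σ r·B − C = (5·0.5·0.485) − 0.12 = 1.0925.
Option 2 has the higher net inclusive-fitness payoff.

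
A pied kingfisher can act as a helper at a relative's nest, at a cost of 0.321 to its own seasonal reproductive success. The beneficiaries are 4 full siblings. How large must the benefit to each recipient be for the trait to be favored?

0.1605

r to a full sibling = 0.5 (full sibs share both parents — two paths of length 2: r = 2·(1/2)^2 = 1/2).
Hamilton's rule with n recipients of equal r: n·r·B > C, so B > C/(n·r) = 0.321/(4·0.5) = 0.1605.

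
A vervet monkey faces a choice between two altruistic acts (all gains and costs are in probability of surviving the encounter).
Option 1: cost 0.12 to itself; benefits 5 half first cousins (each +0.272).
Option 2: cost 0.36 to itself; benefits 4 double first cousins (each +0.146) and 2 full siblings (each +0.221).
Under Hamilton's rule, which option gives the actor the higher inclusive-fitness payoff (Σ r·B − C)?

Option 1: r to a half first cousin = 0.0625.
Option 1: Σ r·B − C = (5·0.0625·0.272) − 0.12 = -0.035.
Option 2: r to a double first cousin = 0.25.
Option 2: r to a full sibling = 0.5.
Option 2: Σ r·B − C = (4·0.25·0.146 + 2·0.5·0.221) − 0.36 = 0.007.
Option 2 has the higher net inclusive-fitness payoff.

Option 2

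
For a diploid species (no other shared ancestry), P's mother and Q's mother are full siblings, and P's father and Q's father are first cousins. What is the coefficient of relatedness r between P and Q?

0.15625

Wright's path rule: contributions from independent ancestry routes add.
P and Q are related in two ways: first cousins through their mothers (r = 1/8) and second cousins through their fathers (r = 1/32).
r = 1/8 + 1/32 = 5/32 = 0.15625.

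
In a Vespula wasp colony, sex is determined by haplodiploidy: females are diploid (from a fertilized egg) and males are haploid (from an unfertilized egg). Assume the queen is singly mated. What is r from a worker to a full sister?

0.75

Haplodiploid full sisters inherit their father's entire haploid genome identically (contributing 1/2) and on average half of their mother's contribution (1/2 · 1/2 = 1/4); r = 1/2 + 1/4 = 3/4.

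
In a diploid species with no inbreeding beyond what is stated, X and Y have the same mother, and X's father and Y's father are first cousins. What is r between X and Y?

0.28125

Wright's path rule: contributions from independent ancestry routes add.
X and Y are related in two ways: half-sibs through their shared mother (r = 1/4) and second cousins through their fathers (r = 1/32).
r = 1/4 + 1/32 = 0.28125.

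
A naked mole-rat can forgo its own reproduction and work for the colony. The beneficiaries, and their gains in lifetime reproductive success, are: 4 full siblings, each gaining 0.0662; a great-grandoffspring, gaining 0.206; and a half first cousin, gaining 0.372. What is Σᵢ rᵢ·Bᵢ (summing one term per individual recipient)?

0.1814

r to a full sibling = 0.5 (full sibs share both parents — two paths of length 2: r = 2·(1/2)^2 = 1/2).
r to a great-grandoffspring = 0.125 (three parent–offspring links: r = (1/2)^3 = 1/8).
r to a half first cousin = 0.0625 (half first cousins share one grandparent — one path of length 4: r = (1/2)^4 = 1/16).
Summing one r·B term per recipient: 4·0.5·0.0662 + 1·0.125·0.206 + 1·0.0625·0.372 = 0.1814.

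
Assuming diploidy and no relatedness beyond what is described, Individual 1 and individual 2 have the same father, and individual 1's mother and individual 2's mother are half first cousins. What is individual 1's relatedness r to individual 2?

0.265625

Relatedness sums over independent paths through distinct common ancestors.
Individual 1 and individual 2 are related in two ways: half-sibs through their shared father (r = 1/4) and half second cousins through their mothers (r = 1/64).
r = 1/4 + 1/64 = 17/64 = 0.265625.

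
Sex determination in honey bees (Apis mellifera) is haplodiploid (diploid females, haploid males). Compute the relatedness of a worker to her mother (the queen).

One meiotic link between diploid queen and diploid daughter: r = 1/2.

0.5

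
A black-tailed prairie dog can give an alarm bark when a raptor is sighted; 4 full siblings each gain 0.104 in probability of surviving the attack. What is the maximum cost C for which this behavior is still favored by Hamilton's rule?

r to a full sibling = 0.5 (full sibs share both parents — two paths of length 2: r = 2·(1/2)^2 = 1/2).
Hamilton's rule: n·r·B > C, so the trait is favored while C < n·r·B = 4·0.5·0.104 = 0.208.

0.208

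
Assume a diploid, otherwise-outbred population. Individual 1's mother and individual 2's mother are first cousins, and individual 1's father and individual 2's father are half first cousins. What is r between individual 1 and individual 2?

0.046875

With two independent routes of shared ancestry, r is the sum of the two contributions.
Individual 1 and individual 2 are related in two ways: second cousins through their mothers (r = 1/32) and half second cousins through their fathers (r = 1/64).
r = 1/32 + 1/64 = 3/64 = 0.046875.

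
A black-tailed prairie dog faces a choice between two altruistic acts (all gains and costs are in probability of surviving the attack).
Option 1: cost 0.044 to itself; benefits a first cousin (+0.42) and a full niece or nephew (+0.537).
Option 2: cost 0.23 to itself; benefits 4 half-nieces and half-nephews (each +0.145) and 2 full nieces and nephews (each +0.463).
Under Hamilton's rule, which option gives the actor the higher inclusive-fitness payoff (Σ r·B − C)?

Option 1

Option 1: r to a first cousin = 0.125.
Option 1: r to a full niece or nephew = 0.25.
Option 1: Σ r·B − C = (1·0.125·0.42 + 1·0.25·0.537) − 0.044 = 0.14275.
Option 2: r to a half-niece or half-nephew = 0.125.
Option 2: r to a full niece or nephew = 0.25.
Option 2: Σ r·B − C = (4·0.125·0.145 + 2·0.25·0.463) − 0.23 = 0.074.
Option 1 has the higher net inclusive-fitness payoff.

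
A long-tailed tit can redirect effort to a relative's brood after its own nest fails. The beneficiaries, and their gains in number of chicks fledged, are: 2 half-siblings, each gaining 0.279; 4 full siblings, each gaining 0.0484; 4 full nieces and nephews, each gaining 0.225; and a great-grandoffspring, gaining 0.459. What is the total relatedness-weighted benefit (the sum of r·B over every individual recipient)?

r to a half-sibling = 0.25 (half-sibs share one parent — one path of length 2: r = (1/2)^2 = 1/4).
r to a full sibling = 1/2 (full sibs share both parents — two paths of length 2: r = 2·(1/2)^2 = 1/2).
r to a full niece or nephew = 0.25 (full aunt/uncle↔niece/nephew: two paths of length 3 through the shared grandparent pair: r = 2·(1/2)^3 = 1/4).
r to a great-grandoffspring = 0.125 (three parent–offspring links: r = (1/2)^3 = 1/8).
Summing one r·B term per recipient: 2·0.25·0.279 + 4·0.5·0.0484 + 4·0.25·0.225 + 1·0.125·0.459 = 0.518675.

0.518675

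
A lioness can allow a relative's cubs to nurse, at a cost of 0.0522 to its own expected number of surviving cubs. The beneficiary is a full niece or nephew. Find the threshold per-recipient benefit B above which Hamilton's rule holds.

0.2088

r to a full niece or nephew = 0.25 (full aunt/uncle↔niece/nephew: two paths of length 3 through the shared grandparent pair: r = 2·(1/2)^3 = 1/4).
Hamilton's rule with n recipients of equal r: n·r·B > C, so B > C/(n·r) = 0.0522/(1·0.25) = 0.2088.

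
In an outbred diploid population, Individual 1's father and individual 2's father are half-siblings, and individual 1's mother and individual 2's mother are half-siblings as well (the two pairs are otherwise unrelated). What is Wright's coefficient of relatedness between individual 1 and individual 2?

0.125

Independent pedigree routes through distinct common ancestors add.
Individual 1 and individual 2 are related in two ways: half first cousins through their fathers (r = 1/16) and half first cousins through their mothers (r = 1/16).
r = 1/16 + 1/16 = 1/8 = 0.125.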